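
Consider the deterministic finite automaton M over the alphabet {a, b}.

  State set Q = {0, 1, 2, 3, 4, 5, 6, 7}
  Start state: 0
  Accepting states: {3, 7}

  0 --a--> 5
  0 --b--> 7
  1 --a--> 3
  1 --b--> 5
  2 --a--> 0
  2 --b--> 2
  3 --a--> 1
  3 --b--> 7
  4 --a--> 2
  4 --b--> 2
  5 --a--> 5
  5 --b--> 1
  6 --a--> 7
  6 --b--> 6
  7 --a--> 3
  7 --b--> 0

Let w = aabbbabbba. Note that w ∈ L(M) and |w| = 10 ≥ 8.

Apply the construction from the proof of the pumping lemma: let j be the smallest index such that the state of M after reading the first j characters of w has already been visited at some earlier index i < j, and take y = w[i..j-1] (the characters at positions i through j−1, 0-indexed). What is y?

a

State sequence: 0 -a-> 5 -a-> 5 -b-> 1 -b-> 5 -b-> 1 -a-> 3 -b-> 7 -b-> 0 -b-> 7 -a-> 3
First repeat at step 2: 5 was already visited.

So i = 1, j = 2, giving x = w[0:1] = a, y = w[1:2] = a, z = w[2:10] = bbbabbba.
Check: |xy| = 2 ≤ 8 and |y| = 1 ≥ 1. Reading y takes M from 5 back to 5, so every xyⁱz is accepted.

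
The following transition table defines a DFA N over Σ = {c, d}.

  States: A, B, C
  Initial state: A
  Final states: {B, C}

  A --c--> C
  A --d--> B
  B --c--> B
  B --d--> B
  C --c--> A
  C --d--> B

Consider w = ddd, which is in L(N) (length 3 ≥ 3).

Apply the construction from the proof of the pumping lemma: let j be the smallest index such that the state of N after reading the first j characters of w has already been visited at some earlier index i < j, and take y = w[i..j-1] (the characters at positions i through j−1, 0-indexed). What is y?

d

State sequence: A -d-> B -d-> B -d-> B
First repeat at step 2: B was already visited.

So i = 1, j = 2, giving x = w[0:1] = d, y = w[1:2] = d, z = w[2:3] = d.
Check: |xy| = 2 ≤ 3 and |y| = 1 ≥ 1. Reading y takes N from B back to B, so every xyⁱz is accepted.
Pumping length from the standard proof: p = 3 (the number of states). The repeated state found above gives |xy| = j ≤ 3 and |y| = j − i ≥ 1.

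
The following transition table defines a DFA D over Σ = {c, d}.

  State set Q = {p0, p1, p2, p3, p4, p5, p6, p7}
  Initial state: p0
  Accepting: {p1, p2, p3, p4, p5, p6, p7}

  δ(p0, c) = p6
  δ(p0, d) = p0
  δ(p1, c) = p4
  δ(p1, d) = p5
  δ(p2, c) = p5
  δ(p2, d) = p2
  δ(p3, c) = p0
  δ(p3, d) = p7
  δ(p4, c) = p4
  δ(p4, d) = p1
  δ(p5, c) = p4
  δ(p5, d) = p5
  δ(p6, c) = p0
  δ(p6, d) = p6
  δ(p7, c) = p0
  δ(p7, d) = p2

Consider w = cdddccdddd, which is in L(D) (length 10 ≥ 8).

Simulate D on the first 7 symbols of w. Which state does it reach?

State sequence: p0 -c-> p6 -d-> p6 -d-> p6 -d-> p6 -c-> p0 -c-> p6 -d-> p6

After reading 7 characters, D is in state p6.

p6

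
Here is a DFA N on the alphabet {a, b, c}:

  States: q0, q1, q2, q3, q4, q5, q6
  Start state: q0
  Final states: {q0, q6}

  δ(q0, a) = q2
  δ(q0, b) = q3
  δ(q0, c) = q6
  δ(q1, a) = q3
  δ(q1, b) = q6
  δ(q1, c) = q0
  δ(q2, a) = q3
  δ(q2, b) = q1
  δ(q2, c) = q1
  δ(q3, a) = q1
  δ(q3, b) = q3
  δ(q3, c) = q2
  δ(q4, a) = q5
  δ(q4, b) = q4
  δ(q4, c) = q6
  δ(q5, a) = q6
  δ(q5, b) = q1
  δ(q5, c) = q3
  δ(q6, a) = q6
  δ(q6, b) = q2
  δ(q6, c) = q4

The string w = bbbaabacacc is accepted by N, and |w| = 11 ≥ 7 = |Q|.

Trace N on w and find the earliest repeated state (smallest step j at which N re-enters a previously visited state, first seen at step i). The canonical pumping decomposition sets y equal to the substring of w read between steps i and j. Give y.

b

State sequence: q0 -b-> q3 -b-> q3 -b-> q3 -a-> q1 -a-> q3 -b-> q3 -a-> q1 -c-> q0 -a-> q2 -c-> q1 -c-> q0
First repeat at step 2: q3 was already visited.

So i = 1, j = 2, giving x = w[0:1] = b, y = w[1:2] = b, z = w[2:11] = baabacacc.
Check: |xy| = 2 ≤ 7 and |y| = 1 ≥ 1. Reading y takes N from q3 back to q3, so every xyⁱz is accepted.
Pumping length from the standard proof: p = 7 (the number of states). The repeated state found above gives |xy| = j ≤ 7 and |y| = j − i ≥ 1.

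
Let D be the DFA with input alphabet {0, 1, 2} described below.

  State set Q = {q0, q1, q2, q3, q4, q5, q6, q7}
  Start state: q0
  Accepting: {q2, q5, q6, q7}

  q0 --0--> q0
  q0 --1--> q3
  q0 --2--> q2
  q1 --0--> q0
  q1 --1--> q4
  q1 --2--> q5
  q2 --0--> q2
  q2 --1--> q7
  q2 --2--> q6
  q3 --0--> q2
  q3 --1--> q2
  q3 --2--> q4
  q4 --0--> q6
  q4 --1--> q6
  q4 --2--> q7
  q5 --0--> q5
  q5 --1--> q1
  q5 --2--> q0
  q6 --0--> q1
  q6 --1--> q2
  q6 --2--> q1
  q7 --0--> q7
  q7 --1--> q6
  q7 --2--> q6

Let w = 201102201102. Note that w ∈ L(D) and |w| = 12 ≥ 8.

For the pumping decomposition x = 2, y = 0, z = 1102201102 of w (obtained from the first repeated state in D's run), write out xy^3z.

20001102201102

xy^3z = 2·0·0·0·1102201102 = 20001102201102.
Reading y = 0 takes D from q2 back to q2, so after x·y·y·y the machine is still in q2, and z then leads to the accepting state q6. Hence 20001102201102 ∈ L(D).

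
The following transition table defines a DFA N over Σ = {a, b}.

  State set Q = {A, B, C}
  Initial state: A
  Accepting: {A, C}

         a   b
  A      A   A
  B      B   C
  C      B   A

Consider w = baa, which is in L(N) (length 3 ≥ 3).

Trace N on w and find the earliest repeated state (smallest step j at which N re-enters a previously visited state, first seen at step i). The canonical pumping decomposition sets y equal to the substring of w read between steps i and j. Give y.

b

State sequence: A -b-> A -a-> A -a-> A
First repeat at step 1: A was already visited.

So i = 0, j = 1, giving x = w[0:0] = ε, y = w[0:1] = b, z = w[1:3] = aa.
Check: |xy| = 1 ≤ 3 and |y| = 1 ≥ 1. Reading y takes N from A back to A, so every xyⁱz is accepted.
Pumping length from the standard proof: p = 3 (the number of states). The repeated state found above gives |xy| = j ≤ 3 and |y| = j − i ≥ 1.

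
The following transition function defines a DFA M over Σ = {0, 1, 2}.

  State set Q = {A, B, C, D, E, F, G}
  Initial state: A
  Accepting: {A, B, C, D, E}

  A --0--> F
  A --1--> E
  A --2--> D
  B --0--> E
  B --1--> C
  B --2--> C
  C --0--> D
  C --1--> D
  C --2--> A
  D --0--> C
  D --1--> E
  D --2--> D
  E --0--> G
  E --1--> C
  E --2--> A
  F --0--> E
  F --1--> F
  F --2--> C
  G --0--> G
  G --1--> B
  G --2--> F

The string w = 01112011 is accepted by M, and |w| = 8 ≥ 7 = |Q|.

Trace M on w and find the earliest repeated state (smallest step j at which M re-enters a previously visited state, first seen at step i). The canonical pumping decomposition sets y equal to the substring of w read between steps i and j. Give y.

State sequence: A -0-> F -1-> F -1-> F -1-> F -2-> C -0-> D -1-> E -1-> C
First repeat at step 2: F was already visited.

So i = 1, j = 2, giving x = w[0:1] = 0, y = w[1:2] = 1, z = w[2:8] = 112011.
Check: |xy| = 2 ≤ 7 and |y| = 1 ≥ 1. Reading y takes M from F back to F, so every xyⁱz is accepted.

1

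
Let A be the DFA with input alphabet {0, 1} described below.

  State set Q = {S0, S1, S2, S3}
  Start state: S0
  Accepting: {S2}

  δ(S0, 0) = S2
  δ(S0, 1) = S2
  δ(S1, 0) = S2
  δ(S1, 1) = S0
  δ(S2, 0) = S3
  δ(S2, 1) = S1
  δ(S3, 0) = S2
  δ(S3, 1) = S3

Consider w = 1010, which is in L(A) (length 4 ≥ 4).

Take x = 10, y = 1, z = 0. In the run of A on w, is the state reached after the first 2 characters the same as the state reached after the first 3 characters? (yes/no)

Run of A on the first 3 characters of w = 1 0 1:
  step 0: S0  (start)
  step 1: S2  (read 1: S0→S2)
  step 2: S3  (read 0: S2→S3)
  step 3: S3  (read 1: S3→S3)

After x (step 2): S3. After xy (step 3): S3.
They match, so y = 1 drives A around a cycle from S3 back to itself; pumping y any number of times keeps A in S3 before reading z, and xyⁱz ∈ L(A) for every i ≥ 0.

yes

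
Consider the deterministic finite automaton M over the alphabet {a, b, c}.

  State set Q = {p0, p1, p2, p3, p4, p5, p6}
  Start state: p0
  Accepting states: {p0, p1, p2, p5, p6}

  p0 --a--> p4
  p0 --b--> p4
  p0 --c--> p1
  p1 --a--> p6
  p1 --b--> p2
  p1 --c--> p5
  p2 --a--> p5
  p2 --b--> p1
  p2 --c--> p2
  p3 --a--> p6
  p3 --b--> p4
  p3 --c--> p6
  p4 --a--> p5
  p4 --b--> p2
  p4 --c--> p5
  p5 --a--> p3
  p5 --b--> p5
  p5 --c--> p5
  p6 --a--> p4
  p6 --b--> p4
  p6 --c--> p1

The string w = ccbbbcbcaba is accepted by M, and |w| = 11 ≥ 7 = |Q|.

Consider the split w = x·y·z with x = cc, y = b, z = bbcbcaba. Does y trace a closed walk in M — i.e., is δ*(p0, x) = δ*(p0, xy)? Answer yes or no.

State sequence: p0 -c-> p1 -c-> p5 -b-> p5

After x (step 2): p5. After xy (step 3): p5.
They match, so y = b drives M around a cycle from p5 back to itself; pumping y any number of times keeps M in p5 before reading z, and xyⁱz ∈ L(M) for every i ≥ 0.

yes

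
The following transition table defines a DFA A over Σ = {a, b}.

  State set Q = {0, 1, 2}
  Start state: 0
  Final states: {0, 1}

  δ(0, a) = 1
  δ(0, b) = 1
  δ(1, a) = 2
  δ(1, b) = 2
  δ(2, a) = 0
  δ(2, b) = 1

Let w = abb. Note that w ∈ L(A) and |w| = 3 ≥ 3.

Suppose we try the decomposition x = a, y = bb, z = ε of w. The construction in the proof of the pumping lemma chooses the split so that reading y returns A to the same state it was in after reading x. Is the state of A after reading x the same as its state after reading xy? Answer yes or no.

State sequence: 0 -a-> 1 -b-> 2 -b-> 1

After x (step 1): 1. After xy (step 3): 1.
They match, so y = bb drives A around a cycle from 1 back to itself; pumping y any number of times keeps A in 1 before reading z, and xyⁱz ∈ L(A) for every i ≥ 0.

yes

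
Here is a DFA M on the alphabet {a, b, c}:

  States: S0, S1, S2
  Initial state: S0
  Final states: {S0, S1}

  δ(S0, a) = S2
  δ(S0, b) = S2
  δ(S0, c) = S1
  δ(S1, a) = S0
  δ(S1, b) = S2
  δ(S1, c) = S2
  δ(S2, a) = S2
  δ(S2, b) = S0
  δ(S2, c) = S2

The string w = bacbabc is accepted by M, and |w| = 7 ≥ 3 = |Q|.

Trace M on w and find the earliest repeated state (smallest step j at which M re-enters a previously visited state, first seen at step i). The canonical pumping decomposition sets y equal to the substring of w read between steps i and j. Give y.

State sequence: S0 -b-> S2 -a-> S2 -c-> S2 -b-> S0 -a-> S2 -b-> S0 -c-> S1
First repeat at step 2: S2 was already visited.

So i = 1, j = 2, giving x = w[0:1] = b, y = w[1:2] = a, z = w[2:7] = cbabc.
Check: |xy| = 2 ≤ 3 and |y| = 1 ≥ 1. Reading y takes M from S2 back to S2, so every xyⁱz is accepted.

a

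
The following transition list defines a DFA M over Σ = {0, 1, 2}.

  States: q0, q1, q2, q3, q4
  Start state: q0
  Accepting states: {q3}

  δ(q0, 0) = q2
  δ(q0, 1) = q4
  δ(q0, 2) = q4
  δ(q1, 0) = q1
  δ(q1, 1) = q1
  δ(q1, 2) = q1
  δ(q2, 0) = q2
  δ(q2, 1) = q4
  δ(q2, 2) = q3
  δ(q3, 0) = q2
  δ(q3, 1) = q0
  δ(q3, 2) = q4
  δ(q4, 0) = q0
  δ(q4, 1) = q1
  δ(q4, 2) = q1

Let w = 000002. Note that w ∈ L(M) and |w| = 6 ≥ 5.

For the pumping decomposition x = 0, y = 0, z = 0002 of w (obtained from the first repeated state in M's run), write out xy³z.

00000002

xy^3z = 0·0·0·0·0002 = 00000002.
Reading y = 0 takes M from q2 back to q2, so after x·y·y·y the machine is still in q2, and z then leads to the accepting state q3. Hence 00000002 ∈ L(M).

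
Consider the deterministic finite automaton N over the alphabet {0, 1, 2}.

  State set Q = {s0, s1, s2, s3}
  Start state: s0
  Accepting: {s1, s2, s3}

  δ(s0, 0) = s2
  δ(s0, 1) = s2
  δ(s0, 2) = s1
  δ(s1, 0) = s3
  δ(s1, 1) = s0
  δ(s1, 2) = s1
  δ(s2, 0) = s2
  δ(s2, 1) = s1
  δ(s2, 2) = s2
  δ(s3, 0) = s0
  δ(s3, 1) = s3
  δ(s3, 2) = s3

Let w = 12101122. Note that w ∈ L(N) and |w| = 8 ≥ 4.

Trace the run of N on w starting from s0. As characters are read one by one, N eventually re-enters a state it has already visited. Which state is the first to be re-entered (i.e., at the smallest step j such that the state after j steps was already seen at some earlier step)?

Run of N on w = 1 2 1 0 1 1 2 2:
  step 0: s0  (start)
  step 1: s2  (read 1: s0→s2)
  step 2: s2  (read 2: s2→s2)   ← first repeat (s2 seen earlier)
  step 3: s1  (read 1: s2→s1)
  step 4: s3  (read 0: s1→s3)
  step 5: s3  (read 1: s3→s3)
  step 6: s3  (read 1: s3→s3)
  step 7: s3  (read 2: s3→s3)
  step 8: s3  (read 2: s3→s3)

The earliest repeat is at step j = 2: N is in s2, which it already visited at step i = 1.
Since N has 4 states, any run of length ≥ 4 visits 4+1 states, so by pigeonhole some state repeats within the first 4 steps — that repeat gives the pumpable loop.

s2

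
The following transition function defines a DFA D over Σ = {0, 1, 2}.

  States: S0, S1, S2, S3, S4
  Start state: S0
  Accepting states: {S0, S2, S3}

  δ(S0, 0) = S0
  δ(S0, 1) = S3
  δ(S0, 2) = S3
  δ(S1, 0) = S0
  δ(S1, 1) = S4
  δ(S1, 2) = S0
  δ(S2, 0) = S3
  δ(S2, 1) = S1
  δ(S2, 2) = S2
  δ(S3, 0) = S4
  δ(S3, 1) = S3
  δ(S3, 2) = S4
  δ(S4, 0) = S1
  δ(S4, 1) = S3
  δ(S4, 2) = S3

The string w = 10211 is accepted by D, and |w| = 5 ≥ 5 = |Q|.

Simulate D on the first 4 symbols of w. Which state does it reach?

S3

Run of D on the first 4 characters of w = 1 0 2 1:
  step 0: S0  (start)
  step 1: S3  (read 1: S0→S3)
  step 2: S4  (read 0: S3→S4)
  step 3: S3  (read 2: S4→S3)
  step 4: S3  (read 1: S3→S3)

After reading 4 characters, D is in state S3.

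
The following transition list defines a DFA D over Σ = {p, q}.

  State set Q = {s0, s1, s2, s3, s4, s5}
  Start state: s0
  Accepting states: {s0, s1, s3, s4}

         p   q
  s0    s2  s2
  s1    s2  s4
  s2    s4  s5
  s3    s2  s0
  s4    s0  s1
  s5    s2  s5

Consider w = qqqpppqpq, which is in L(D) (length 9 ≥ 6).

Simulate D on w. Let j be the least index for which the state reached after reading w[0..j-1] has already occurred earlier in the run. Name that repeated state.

Run of D on w = q q q p p p q p q:
  step 0: s0  (start)
  step 1: s2  (read q: s0→s2)
  step 2: s5  (read q: s2→s5)
  step 3: s5  (read q: s5→s5)   ← first repeat (s5 seen earlier)
  step 4: s2  (read p: s5→s2)
  step 5: s4  (read p: s2→s4)
  step 6: s0  (read p: s4→s0)
  step 7: s2  (read q: s0→s2)
  step 8: s4  (read p: s2→s4)
  step 9: s1  (read q: s4→s1)

The earliest repeat is at step j = 3: D is in s5, which it already visited at step i = 2.
With |Q| = 6, pigeonhole forces a state repeat no later than step 6; the substring read between the first and second visits to that state can be pumped.

s5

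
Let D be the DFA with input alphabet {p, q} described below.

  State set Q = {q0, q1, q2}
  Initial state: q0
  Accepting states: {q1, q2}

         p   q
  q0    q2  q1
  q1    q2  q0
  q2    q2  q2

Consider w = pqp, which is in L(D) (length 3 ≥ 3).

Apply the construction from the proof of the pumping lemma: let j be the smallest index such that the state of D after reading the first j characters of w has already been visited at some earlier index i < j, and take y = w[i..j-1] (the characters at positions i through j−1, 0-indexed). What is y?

q

State sequence: q0 -p-> q2 -q-> q2 -p-> q2
First repeat at step 2: q2 was already visited.

So i = 1, j = 2, giving x = w[0:1] = p, y = w[1:2] = q, z = w[2:3] = p.
Check: |xy| = 2 ≤ 3 and |y| = 1 ≥ 1. Reading y takes D from q2 back to q2, so every xyⁱz is accepted.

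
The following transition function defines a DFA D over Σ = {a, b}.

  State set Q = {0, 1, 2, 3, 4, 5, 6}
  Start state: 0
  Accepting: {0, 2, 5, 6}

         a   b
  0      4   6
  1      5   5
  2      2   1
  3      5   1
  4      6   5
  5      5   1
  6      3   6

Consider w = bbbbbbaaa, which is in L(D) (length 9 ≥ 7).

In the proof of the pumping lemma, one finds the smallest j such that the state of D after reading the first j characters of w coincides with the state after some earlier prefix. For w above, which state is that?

6

Run of D on w = b b b b b b a a a:
  step 0: 0  (start)
  step 1: 6  (read b: 0→6)
  step 2: 6  (read b: 6→6)   ← first repeat (6 seen earlier)
  step 3: 6  (read b: 6→6)
  step 4: 6  (read b: 6→6)
  step 5: 6  (read b: 6→6)
  step 6: 6  (read b: 6→6)
  step 7: 3  (read a: 6→3)
  step 8: 5  (read a: 3→5)
  step 9: 5  (read a: 5→5)

The earliest repeat is at step j = 2: D is in 6, which it already visited at step i = 1.
Pumping length from the standard proof: p = 7 (the number of states). The repeated state found above gives |xy| = j ≤ 7 and |y| = j − i ≥ 1.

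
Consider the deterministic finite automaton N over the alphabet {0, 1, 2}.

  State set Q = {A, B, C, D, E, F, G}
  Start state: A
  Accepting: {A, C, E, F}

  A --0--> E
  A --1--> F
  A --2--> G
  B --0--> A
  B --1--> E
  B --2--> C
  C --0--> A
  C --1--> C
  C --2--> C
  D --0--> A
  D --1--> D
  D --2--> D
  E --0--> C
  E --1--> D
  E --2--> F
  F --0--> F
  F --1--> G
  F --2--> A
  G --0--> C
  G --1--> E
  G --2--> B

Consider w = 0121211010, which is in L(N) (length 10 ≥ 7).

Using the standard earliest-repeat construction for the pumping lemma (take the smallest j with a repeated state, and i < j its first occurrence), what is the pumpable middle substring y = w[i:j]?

Run of N on w = 0 1 2 1 2 1 1 0 1 0:
  step 0: A  (start)
  step 1: E  (read 0: A→E)
  step 2: D  (read 1: E→D)
  step 3: D  (read 2: D→D)   ← first repeat (D seen earlier)
  step 4: D  (read 1: D→D)
  step 5: D  (read 2: D→D)
  step 6: D  (read 1: D→D)
  step 7: D  (read 1: D→D)
  step 8: A  (read 0: D→A)
  step 9: F  (read 1: A→F)
  step 10: F  (read 0: F→F)

So i = 2, j = 3, giving x = w[0:2] = 01, y = w[2:3] = 2, z = w[3:10] = 1211010.
Check: |xy| = 3 ≤ 7 and |y| = 1 ≥ 1. Reading y takes N from D back to D, so every xyⁱz is accepted.

2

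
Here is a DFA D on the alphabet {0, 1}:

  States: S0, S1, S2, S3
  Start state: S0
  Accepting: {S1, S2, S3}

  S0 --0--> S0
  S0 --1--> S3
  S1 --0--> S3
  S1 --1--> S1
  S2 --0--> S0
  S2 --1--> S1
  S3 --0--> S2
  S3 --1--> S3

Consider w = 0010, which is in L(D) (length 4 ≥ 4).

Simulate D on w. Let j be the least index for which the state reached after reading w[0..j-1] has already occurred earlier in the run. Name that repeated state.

S0

State sequence: S0 -0-> S0 -0-> S0 -1-> S3 -0-> S2
First repeat at step 1: S0 was already visited.

The earliest repeat is at step j = 1: D is in S0, which it already visited at step i = 0.
With |Q| = 4, pigeonhole forces a state repeat no later than step 4; the substring read between the first and second visits to that state can be pumped.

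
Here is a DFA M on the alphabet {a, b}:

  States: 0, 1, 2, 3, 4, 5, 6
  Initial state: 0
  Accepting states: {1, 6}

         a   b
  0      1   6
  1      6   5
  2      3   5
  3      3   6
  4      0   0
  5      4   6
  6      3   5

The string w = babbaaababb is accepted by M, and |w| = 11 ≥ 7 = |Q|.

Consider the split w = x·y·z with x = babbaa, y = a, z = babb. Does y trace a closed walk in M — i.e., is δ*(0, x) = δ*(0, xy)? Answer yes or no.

no

State sequence: 0 -b-> 6 -a-> 3 -b-> 6 -b-> 5 -a-> 4 -a-> 0 -a-> 1

After x (step 6): 0. After xy (step 7): 1.
They differ (0 ≠ 1), so y is not a cycle from the state after x; this split is not the one the pumping-lemma construction produces, and pumping y need not keep the string in L(M).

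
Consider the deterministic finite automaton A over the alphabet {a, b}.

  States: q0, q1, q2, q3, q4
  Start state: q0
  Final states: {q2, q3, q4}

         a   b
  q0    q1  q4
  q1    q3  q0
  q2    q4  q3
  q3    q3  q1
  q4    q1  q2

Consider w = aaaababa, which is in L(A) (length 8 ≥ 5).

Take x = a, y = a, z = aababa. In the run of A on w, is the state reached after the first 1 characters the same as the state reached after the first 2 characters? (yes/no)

no

Run of A on the first 2 characters of w = a a:
  step 0: q0  (start)
  step 1: q1  (read a: q0→q1)
  step 2: q3  (read a: q1→q3)

After x (step 1): q1. After xy (step 2): q3.
They differ (q1 ≠ q3), so y is not a cycle from the state after x; this split is not the one the pumping-lemma construction produces, and pumping y need not keep the string in L(A).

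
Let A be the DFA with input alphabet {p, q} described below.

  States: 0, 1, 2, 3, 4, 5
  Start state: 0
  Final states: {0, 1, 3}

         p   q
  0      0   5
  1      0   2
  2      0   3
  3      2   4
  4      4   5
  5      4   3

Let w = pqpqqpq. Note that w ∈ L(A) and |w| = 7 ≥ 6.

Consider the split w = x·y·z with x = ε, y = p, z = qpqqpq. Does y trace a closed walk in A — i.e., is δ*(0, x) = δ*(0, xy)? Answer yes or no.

Run of A on the first 1 characters of w = p:
  step 0: 0  (start)
  step 1: 0  (read p: 0→0)

After x (step 0): 0. After xy (step 1): 0.
They match, so y = p drives A around a cycle from 0 back to itself; pumping y any number of times keeps A in 0 before reading z, and xyⁱz ∈ L(A) for every i ≥ 0.

yes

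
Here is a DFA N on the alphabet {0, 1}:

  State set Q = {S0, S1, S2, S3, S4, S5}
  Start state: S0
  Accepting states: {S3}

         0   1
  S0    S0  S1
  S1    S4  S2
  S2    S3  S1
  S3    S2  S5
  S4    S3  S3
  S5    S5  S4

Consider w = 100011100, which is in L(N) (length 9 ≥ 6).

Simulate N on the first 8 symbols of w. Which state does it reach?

Run of N on the first 8 characters of w = 1 0 0 0 1 1 1 0:
  step 0: S0  (start)
  step 1: S1  (read 1: S0→S1)
  step 2: S4  (read 0: S1→S4)
  step 3: S3  (read 0: S4→S3)
  step 4: S2  (read 0: S3→S2)
  step 5: S1  (read 1: S2→S1)
  step 6: S2  (read 1: S1→S2)
  step 7: S1  (read 1: S2→S1)
  step 8: S4  (read 0: S1→S4)

After reading 8 characters, N is in state S4.

S4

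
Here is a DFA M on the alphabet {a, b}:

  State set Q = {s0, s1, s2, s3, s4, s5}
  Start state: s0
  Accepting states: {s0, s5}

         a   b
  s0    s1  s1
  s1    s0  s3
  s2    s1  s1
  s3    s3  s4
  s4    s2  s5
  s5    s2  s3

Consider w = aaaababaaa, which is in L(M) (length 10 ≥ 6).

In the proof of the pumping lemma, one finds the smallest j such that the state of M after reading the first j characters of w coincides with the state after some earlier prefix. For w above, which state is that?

s0

State sequence: s0 -a-> s1 -a-> s0 -a-> s1 -a-> s0 -b-> s1 -a-> s0 -b-> s1 -a-> s0 -a-> s1 -a-> s0
First repeat at step 2: s0 was already visited.

The earliest repeat is at step j = 2: M is in s0, which it already visited at step i = 0.
With |Q| = 6, pigeonhole forces a state repeat no later than step 6; the substring read between the first and second visits to that state can be pumped.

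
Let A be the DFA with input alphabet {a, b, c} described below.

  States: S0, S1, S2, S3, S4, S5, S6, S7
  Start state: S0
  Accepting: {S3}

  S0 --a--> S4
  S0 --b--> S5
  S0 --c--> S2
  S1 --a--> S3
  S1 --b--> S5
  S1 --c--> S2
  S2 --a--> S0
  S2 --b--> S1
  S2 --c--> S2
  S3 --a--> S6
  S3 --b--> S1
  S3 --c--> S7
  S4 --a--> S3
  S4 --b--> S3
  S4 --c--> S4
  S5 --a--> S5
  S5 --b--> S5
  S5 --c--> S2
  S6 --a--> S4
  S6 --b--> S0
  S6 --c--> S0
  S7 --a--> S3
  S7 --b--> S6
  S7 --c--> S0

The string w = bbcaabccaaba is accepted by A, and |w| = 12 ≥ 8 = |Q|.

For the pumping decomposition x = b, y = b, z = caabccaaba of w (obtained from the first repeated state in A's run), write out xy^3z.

xy^3z = b·b·b·b·caabccaaba = bbbbcaabccaaba.
Reading y = b takes A from S5 back to S5, so after x·y·y·y the machine is still in S5, and z then leads to the accepting state S3. Hence bbbbcaabccaaba ∈ L(A).

bbbbcaabccaaba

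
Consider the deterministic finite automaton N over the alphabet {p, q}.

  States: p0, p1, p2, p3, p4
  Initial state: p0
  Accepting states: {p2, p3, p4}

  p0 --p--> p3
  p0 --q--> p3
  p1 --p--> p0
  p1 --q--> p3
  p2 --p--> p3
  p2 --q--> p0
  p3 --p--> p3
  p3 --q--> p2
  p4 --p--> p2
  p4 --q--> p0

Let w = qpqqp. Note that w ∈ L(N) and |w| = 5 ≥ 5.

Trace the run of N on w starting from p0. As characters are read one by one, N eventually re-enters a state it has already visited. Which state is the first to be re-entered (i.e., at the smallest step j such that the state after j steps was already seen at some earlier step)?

Run of N on w = q p q q p:
  step 0: p0  (start)
  step 1: p3  (read q: p0→p3)
  step 2: p3  (read p: p3→p3)   ← first repeat (p3 seen earlier)
  step 3: p2  (read q: p3→p2)
  step 4: p0  (read q: p2→p0)
  step 5: p3  (read p: p0→p3)

The earliest repeat is at step j = 2: N is in p3, which it already visited at step i = 1.

p3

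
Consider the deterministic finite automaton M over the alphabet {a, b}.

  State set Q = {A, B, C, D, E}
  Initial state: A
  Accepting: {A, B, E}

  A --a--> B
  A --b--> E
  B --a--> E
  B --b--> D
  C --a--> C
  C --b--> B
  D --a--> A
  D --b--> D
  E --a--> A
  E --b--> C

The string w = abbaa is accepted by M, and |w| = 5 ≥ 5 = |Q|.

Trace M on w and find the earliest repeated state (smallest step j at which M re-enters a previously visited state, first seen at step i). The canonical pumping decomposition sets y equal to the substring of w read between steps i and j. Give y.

Run of M on w = a b b a a:
  step 0: A  (start)
  step 1: B  (read a: A→B)
  step 2: D  (read b: B→D)
  step 3: D  (read b: D→D)   ← first repeat (D seen earlier)
  step 4: A  (read a: D→A)
  step 5: B  (read a: A→B)

So i = 2, j = 3, giving x = w[0:2] = ab, y = w[2:3] = b, z = w[3:5] = aa.
Check: |xy| = 3 ≤ 5 and |y| = 1 ≥ 1. Reading y takes M from D back to D, so every xyⁱz is accepted.

b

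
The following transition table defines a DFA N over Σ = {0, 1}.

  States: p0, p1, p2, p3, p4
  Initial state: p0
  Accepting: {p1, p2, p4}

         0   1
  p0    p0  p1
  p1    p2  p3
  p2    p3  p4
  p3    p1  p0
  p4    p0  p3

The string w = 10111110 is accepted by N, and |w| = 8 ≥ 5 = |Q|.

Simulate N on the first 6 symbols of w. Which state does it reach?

State sequence: p0 -1-> p1 -0-> p2 -1-> p4 -1-> p3 -1-> p0 -1-> p1

After reading 6 characters, N is in state p1.

p1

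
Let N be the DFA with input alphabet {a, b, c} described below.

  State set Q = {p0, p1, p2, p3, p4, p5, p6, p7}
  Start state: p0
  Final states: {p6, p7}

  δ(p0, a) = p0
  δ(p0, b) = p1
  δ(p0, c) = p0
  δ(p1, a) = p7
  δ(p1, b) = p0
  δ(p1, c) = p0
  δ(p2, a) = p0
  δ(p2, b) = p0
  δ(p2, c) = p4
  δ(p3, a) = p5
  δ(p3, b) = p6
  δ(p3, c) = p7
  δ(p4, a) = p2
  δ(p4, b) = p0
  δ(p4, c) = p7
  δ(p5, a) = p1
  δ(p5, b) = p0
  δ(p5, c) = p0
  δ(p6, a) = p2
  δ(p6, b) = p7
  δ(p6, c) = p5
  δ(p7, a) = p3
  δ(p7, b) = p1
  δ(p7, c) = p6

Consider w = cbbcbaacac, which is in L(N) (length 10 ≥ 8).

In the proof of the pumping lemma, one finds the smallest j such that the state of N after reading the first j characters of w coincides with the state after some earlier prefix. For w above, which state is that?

State sequence: p0 -c-> p0 -b-> p1 -b-> p0 -c-> p0 -b-> p1 -a-> p7 -a-> p3 -c-> p7 -a-> p3 -c-> p7
First repeat at step 1: p0 was already visited.

The earliest repeat is at step j = 1: N is in p0, which it already visited at step i = 0.
The DFA has 8 states, so the proof of the pumping lemma guarantees a repeated state among the first 8+1 visited; the segment between the two visits is the pumpable y.

p0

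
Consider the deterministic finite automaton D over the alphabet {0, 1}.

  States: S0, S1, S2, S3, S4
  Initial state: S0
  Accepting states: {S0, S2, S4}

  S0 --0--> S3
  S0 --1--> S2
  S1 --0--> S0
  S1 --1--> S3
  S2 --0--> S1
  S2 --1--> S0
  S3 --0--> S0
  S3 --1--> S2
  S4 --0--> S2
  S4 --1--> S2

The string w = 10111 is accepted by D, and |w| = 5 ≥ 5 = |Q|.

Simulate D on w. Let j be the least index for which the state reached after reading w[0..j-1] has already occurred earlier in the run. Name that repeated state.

State sequence: S0 -1-> S2 -0-> S1 -1-> S3 -1-> S2 -1-> S0
First repeat at step 4: S2 was already visited.

The earliest repeat is at step j = 4: D is in S2, which it already visited at step i = 1.
Pumping length from the standard proof: p = 5 (the number of states). The repeated state found above gives |xy| = j ≤ 5 and |y| = j − i ≥ 1.

S2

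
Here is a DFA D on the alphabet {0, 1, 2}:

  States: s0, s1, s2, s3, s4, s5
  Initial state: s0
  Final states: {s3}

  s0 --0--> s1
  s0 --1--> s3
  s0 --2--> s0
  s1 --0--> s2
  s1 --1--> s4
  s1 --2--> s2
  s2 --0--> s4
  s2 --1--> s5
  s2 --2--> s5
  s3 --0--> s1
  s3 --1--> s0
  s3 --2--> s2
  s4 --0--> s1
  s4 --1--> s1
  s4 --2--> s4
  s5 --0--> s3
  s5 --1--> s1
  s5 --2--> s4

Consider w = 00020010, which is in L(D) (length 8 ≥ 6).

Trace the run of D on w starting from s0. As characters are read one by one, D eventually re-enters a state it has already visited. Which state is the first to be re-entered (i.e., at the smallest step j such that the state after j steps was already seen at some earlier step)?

Run of D on w = 0 0 0 2 0 0 1 0:
  step 0: s0  (start)
  step 1: s1  (read 0: s0→s1)
  step 2: s2  (read 0: s1→s2)
  step 3: s4  (read 0: s2→s4)
  step 4: s4  (read 2: s4→s4)   ← first repeat (s4 seen earlier)
  step 5: s1  (read 0: s4→s1)
  step 6: s2  (read 0: s1→s2)
  step 7: s5  (read 1: s2→s5)
  step 8: s3  (read 0: s5→s3)

The earliest repeat is at step j = 4: D is in s4, which it already visited at step i = 3.
Since D has 6 states, any run of length ≥ 6 visits 6+1 states, so by pigeonhole some state repeats within the first 6 steps — that repeat gives the pumpable loop.

s4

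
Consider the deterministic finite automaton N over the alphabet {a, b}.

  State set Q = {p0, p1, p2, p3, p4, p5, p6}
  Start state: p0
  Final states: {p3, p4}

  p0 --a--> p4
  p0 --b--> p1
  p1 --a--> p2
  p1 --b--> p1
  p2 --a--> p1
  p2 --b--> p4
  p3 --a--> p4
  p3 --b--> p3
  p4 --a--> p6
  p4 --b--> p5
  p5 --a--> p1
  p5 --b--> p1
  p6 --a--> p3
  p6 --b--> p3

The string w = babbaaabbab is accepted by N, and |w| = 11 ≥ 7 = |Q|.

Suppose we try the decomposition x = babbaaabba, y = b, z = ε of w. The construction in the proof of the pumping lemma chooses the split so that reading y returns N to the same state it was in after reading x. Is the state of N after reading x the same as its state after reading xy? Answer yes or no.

State sequence: p0 -b-> p1 -a-> p2 -b-> p4 -b-> p5 -a-> p1 -a-> p2 -a-> p1 -b-> p1 -b-> p1 -a-> p2 -b-> p4

After x (step 10): p2. After xy (step 11): p4.
They differ (p2 ≠ p4), so y is not a cycle from the state after x; this split is not the one the pumping-lemma construction produces, and pumping y need not keep the string in L(N).

no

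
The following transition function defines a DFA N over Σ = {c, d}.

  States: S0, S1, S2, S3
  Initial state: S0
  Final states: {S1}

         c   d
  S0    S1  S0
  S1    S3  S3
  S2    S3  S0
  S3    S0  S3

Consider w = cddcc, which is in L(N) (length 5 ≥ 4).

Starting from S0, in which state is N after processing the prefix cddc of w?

State sequence: S0 -c-> S1 -d-> S3 -d-> S3 -c-> S0

After reading 4 characters, N is in state S0.
(This kind of state-tracing is the core of the pumping-lemma construction: with 4 states, pigeonhole forces a repeat within the first 4 steps.)

S0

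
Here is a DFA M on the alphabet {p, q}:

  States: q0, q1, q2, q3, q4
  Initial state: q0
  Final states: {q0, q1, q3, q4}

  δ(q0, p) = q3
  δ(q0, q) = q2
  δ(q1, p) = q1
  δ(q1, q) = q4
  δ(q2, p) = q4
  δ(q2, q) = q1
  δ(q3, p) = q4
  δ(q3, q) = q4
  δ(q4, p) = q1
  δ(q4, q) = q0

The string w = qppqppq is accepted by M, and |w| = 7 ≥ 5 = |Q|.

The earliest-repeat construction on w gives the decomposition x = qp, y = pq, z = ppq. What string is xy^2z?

qppqpqppq

xy^2z = qp·pq·pq·ppq = qppqpqppq.
Reading y = pq takes M from q4 back to q4, so after x·y·y the machine is still in q4, and z then leads to the accepting state q4. Hence qppqpqppq ∈ L(M).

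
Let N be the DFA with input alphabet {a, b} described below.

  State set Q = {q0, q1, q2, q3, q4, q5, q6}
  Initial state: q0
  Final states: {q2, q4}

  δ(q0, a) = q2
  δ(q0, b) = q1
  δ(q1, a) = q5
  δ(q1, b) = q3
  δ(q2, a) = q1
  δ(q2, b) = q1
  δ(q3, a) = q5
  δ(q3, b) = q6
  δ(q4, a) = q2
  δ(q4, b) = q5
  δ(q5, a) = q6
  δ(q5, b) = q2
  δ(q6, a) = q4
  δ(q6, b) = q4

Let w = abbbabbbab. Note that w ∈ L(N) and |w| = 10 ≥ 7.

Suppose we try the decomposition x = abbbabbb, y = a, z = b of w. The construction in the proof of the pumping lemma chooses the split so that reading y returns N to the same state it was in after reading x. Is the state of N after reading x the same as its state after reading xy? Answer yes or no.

no

Run of N on the first 9 characters of w = a b b b a b b b a:
  step 0: q0  (start)
  step 1: q2  (read a: q0→q2)
  step 2: q1  (read b: q2→q1)
  step 3: q3  (read b: q1→q3)
  step 4: q6  (read b: q3→q6)
  step 5: q4  (read a: q6→q4)
  step 6: q5  (read b: q4→q5)
  step 7: q2  (read b: q5→q2)
  step 8: q1  (read b: q2→q1)
  step 9: q5  (read a: q1→q5)

After x (step 8): q1. After xy (step 9): q5.
They differ (q1 ≠ q5), so y is not a cycle from the state after x; this split is not the one the pumping-lemma construction produces, and pumping y need not keep the string in L(N).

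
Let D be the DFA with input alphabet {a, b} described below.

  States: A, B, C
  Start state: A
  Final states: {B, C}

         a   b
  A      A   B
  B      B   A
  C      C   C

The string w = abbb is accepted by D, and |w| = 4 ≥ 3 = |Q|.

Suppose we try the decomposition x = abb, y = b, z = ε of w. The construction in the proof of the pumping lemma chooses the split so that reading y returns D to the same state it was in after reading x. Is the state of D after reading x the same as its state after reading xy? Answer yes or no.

no

State sequence: A -a-> A -b-> B -b-> A -b-> B

After x (step 3): A. After xy (step 4): B.
They differ (A ≠ B), so y is not a cycle from the state after x; this split is not the one the pumping-lemma construction produces, and pumping y need not keep the string in L(D).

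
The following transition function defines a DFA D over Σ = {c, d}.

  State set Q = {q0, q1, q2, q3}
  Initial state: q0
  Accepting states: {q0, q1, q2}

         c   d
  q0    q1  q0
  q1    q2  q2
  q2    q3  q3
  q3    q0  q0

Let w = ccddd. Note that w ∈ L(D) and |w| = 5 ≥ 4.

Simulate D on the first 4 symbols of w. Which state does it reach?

State sequence: q0 -c-> q1 -c-> q2 -d-> q3 -d-> q0

After reading 4 characters, D is in state q0.
(This kind of state-tracing is the core of the pumping-lemma construction: with 4 states, pigeonhole forces a repeat within the first 4 steps.)

q0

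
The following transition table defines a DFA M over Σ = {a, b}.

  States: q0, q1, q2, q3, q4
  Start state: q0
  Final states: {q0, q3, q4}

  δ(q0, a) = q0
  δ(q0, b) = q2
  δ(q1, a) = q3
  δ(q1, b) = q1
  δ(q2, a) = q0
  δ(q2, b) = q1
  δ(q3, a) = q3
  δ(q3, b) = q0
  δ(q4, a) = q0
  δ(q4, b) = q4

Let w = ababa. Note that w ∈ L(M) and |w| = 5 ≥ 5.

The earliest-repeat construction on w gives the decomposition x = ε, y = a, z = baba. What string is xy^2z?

aababa

xy^2z = ε·a·a·baba = aababa.
Reading y = a takes M from q0 back to q0, so after x·y·y the machine is still in q0, and z then leads to the accepting state q0. Hence aababa ∈ L(M).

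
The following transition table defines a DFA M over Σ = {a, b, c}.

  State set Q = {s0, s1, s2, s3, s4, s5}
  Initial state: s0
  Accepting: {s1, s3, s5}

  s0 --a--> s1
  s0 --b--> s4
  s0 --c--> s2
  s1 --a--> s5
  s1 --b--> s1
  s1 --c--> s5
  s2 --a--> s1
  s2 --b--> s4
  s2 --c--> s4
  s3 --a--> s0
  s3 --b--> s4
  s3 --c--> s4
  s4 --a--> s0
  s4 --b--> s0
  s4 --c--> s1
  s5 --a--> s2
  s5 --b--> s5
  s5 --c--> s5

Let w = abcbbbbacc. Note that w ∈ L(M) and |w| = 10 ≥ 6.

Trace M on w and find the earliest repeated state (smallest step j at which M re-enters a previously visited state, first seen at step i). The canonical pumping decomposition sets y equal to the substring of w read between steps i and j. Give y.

b

Run of M on w = a b c b b b b a c c:
  step 0: s0  (start)
  step 1: s1  (read a: s0→s1)
  step 2: s1  (read b: s1→s1)   ← first repeat (s1 seen earlier)
  step 3: s5  (read c: s1→s5)
  step 4: s5  (read b: s5→s5)
  step 5: s5  (read b: s5→s5)
  step 6: s5  (read b: s5→s5)
  step 7: s5  (read b: s5→s5)
  step 8: s2  (read a: s5→s2)
  step 9: s4  (read c: s2→s4)
  step 10: s1  (read c: s4→s1)

So i = 1, j = 2, giving x = w[0:1] = a, y = w[1:2] = b, z = w[2:10] = cbbbbacc.
Check: |xy| = 2 ≤ 6 and |y| = 1 ≥ 1. Reading y takes M from s1 back to s1, so every xyⁱz is accepted.
Pumping length from the standard proof: p = 6 (the number of states). The repeated state found above gives |xy| = j ≤ 6 and |y| = j − i ≥ 1.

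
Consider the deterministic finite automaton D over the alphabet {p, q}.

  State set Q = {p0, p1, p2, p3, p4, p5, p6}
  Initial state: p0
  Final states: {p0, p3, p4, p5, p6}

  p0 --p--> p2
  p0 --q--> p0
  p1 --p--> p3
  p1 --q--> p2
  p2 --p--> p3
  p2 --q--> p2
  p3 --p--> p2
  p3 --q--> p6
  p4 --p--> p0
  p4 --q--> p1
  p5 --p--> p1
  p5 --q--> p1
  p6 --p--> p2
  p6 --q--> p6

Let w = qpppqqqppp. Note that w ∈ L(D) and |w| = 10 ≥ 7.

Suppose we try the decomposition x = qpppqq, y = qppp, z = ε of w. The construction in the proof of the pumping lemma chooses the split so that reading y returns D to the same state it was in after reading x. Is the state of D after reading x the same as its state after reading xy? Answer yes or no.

no

State sequence: p0 -q-> p0 -p-> p2 -p-> p3 -p-> p2 -q-> p2 -q-> p2 -q-> p2 -p-> p3 -p-> p2 -p-> p3

After x (step 6): p2. After xy (step 10): p3.
They differ (p2 ≠ p3), so y is not a cycle from the state after x; this split is not the one the pumping-lemma construction produces, and pumping y need not keep the string in L(D).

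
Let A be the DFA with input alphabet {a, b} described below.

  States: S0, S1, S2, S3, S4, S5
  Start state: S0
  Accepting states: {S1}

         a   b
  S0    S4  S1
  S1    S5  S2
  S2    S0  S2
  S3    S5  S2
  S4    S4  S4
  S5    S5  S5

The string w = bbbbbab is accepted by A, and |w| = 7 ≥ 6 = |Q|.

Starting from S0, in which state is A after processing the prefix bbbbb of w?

State sequence: S0 -b-> S1 -b-> S2 -b-> S2 -b-> S2 -b-> S2

After reading 5 characters, A is in state S2.

S2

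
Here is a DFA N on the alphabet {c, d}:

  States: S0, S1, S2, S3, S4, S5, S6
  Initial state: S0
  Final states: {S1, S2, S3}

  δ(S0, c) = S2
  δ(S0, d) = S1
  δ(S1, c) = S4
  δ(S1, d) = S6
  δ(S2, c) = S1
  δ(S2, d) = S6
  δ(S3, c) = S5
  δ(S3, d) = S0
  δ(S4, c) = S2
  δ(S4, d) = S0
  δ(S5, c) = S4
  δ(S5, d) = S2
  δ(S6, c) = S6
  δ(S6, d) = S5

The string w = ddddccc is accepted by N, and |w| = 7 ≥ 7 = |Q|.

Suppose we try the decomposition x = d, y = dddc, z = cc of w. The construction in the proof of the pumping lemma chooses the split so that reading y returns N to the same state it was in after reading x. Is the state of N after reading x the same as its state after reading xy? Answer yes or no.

Run of N on the first 5 characters of w = d d d d c:
  step 0: S0  (start)
  step 1: S1  (read d: S0→S1)
  step 2: S6  (read d: S1→S6)
  step 3: S5  (read d: S6→S5)
  step 4: S2  (read d: S5→S2)
  step 5: S1  (read c: S2→S1)

After x (step 1): S1. After xy (step 5): S1.
They match, so y = dddc drives N around a cycle from S1 back to itself; pumping y any number of times keeps N in S1 before reading z, and xyⁱz ∈ L(N) for every i ≥ 0.

yes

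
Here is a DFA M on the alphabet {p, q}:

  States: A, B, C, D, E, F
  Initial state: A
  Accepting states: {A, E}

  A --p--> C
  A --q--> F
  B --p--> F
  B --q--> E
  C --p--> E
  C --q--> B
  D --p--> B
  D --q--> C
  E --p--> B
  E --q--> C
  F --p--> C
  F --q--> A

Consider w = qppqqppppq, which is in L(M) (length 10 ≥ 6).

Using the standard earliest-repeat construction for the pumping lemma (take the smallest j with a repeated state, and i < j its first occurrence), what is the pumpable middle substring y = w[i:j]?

pq

State sequence: A -q-> F -p-> C -p-> E -q-> C -q-> B -p-> F -p-> C -p-> E -p-> B -q-> E
First repeat at step 4: C was already visited.

So i = 2, j = 4, giving x = w[0:2] = qp, y = w[2:4] = pq, z = w[4:10] = qppppq.
Check: |xy| = 4 ≤ 6 and |y| = 2 ≥ 1. Reading y takes M from C back to C, so every xyⁱz is accepted.
Since M has 6 states, any run of length ≥ 6 visits 6+1 states, so by pigeonhole some state repeats within the first 6 steps — that repeat gives the pumpable loop.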